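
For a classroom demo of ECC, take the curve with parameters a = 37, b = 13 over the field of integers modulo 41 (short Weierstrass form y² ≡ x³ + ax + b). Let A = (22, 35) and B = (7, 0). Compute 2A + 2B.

First 2A:
Repeated addition: build up to 2A.
2A: tangent at (22, 35): λ = (3·22² + 37)/(2·35) ≡ 13/29. 29⁻¹ ≡ 17 (mod 41), so λ ≡ 13·17 ≡ 16.
  x = λ² - 22 - 22 = 256 - 44 ≡ 7; y = λ·(22 - 7) - 35 ≡ 0. → (7, 0)
2A = (7, 0).
Next 2B:
Repeated addition: build up to 2B.
2B: (7, 0) + (7, 0): same x and y₁ ≡ -y₂, so the sum is 𝒪.
2B = 𝒪.
Finally 2A + 2B:
(7, 0) + 𝒪 = (7, 0) (identity).

(7, 0)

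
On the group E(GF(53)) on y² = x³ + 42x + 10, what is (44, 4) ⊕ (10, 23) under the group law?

(0, 40)

(44, 4) + (10, 23). λ = (23 - 4)/(10 - 44) ≡ 19/19 mod 53. 19⁻¹ ≡ 14 (mod 53), so λ ≡ 1.
  x = λ² - 44 - 10 = 1 - 54 ≡ 0; y = λ·(44 - 0) - 4 ≡ 40. → (0, 40)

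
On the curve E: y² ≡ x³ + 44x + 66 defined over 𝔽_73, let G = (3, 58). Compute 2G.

tangent at (3, 58): λ = (3·3² + 44)/(2·58) ≡ 71/43. 43⁻¹ ≡ 17 (mod 73), so λ ≡ 71·17 ≡ 39.
  x = λ² - 3 - 3 = 1521 - 6 ≡ 55; y = λ·(3 - 55) - 58 ≡ 31. → (55, 31)

(55, 31)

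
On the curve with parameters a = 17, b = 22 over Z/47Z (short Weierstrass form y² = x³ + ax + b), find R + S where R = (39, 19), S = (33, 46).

(7, 25)

(39, 19) + (33, 46). λ = (46 - 19)/(33 - 39) ≡ 27/41 mod 47. 41⁻¹ ≡ 39 (mod 47), so λ ≡ 19.
  x = λ² - 39 - 33 = 361 - 72 ≡ 7; y = λ·(39 - 7) - 19 ≡ 25. → (7, 25)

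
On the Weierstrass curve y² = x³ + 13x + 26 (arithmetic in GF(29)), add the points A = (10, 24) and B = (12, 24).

(10, 24) + (12, 24). λ = (24 - 24)/(12 - 10) ≡ 0/2 mod 29. 2⁻¹ ≡ 15 (mod 29), so λ ≡ 0.
  x = λ² - 10 - 12 = 0 - 22 ≡ 7; y = λ·(10 - 7) - 24 ≡ 5. → (7, 5)

(7, 5)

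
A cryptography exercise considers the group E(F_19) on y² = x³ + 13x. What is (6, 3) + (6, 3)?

tangent at (6, 3): λ = (3·6² + 13)/(2·3) ≡ 7/6. 6⁻¹ ≡ 16 (mod 19), so λ ≡ 7·16 ≡ 17.
  x = λ² - 6 - 6 = 289 - 12 ≡ 11; y = λ·(6 - 11) - 3 ≡ 7. → (11, 7)

(11, 7)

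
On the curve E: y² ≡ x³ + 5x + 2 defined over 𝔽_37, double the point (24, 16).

tangent at (24, 16): λ = (3·24² + 5)/(2·16) ≡ 31/32. 32⁻¹ ≡ 22 (mod 37), so λ ≡ 31·22 ≡ 16.
  x = λ² - 24 - 24 = 256 - 48 ≡ 23; y = λ·(24 - 23) - 16 ≡ 0. → (23, 0)

(23, 0)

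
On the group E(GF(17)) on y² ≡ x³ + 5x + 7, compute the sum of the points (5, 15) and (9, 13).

(16, 16)

(5, 15) + (9, 13). λ = (13 - 15)/(9 - 5) ≡ 15/4 mod 17. 4⁻¹ ≡ 13 (mod 17), so λ ≡ 8.
  x = λ² - 5 - 9 = 64 - 14 ≡ 16; y = λ·(5 - 16) - 15 ≡ 16. → (16, 16)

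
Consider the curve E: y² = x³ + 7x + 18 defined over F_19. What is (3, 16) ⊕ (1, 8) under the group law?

(3, 16) + (1, 8). λ = (8 - 16)/(1 - 3) ≡ 11/17 mod 19. 17⁻¹ ≡ 9 (mod 19) since 17·9 = 153 ≡ 1, so λ ≡ 4.
  x = λ² - 3 - 1 = 16 - 4 ≡ 12; y = λ·(3 - 12) - 16 ≡ 5. → (12, 5)

(12, 5)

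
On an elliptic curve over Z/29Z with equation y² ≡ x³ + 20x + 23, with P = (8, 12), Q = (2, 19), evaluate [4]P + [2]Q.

(27, 2)

First 4P:
Repeated addition: build up to 4P.
2P: tangent at (8, 12): λ = (3·8² + 20)/(2·12) ≡ 9/24. 24⁻¹ ≡ 23 (mod 29), so λ ≡ 9·23 ≡ 4.
  x = λ² - 8 - 8 = 16 - 16 ≡ 0; y = λ·(8 - 0) - 12 ≡ 20. → (0, 20)
3P: (0, 20) + (8, 12). λ = (12 - 20)/(8 - 0) ≡ 21/8 mod 29. 8⁻¹ ≡ 11 (mod 29), so λ ≡ 28.
  x = λ² - 0 - 8 = 784 - 8 ≡ 22; y = λ·(0 - 22) - 20 ≡ 2. → (22, 2)
4P: (22, 2) + (8, 12). λ = (12 - 2)/(8 - 22) ≡ 10/15 mod 29. 15⁻¹ ≡ 2 (mod 29) since 15·2 = 30 ≡ 1, so λ ≡ 20.
  x = λ² - 22 - 8 = 400 - 30 ≡ 22; y = λ·(22 - 22) - 2 ≡ 27. → (22, 27)
4P = (22, 27).
Next 2Q:
Repeated addition: build up to 2Q.
2Q: tangent at (2, 19): λ = (3·2² + 20)/(2·19) ≡ 3/9. 9⁻¹ ≡ 13 (mod 29), so λ ≡ 3·13 ≡ 10.
  x = λ² - 2 - 2 = 100 - 4 ≡ 9; y = λ·(2 - 9) - 19 ≡ 27. → (9, 27)
2Q = (9, 27).
Finally 4P + 2Q:
(22, 27) + (9, 27). λ = (27 - 27)/(9 - 22) ≡ 0/16 mod 29. 16⁻¹ ≡ 20 (mod 29), so λ ≡ 0.
  x = λ² - 22 - 9 = 0 - 31 ≡ 27; y = λ·(22 - 27) - 27 ≡ 2. → (27, 2)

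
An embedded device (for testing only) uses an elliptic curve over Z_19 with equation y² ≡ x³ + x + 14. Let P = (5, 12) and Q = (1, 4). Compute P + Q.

(5, 12) + (1, 4). λ = (4 - 12)/(1 - 5) ≡ 11/15 mod 19. 15⁻¹ ≡ 14 (mod 19), so λ ≡ 2.
  x = λ² - 5 - 1 = 4 - 6 ≡ 17; y = λ·(5 - 17) - 12 ≡ 2. → (17, 2)

(17, 2)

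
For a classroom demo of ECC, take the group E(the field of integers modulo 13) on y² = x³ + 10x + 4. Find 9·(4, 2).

Write P = (4, 2).
Repeated addition: build up to 9P.
2P: tangent at (4, 2): λ = (3·4² + 10)/(2·2) ≡ 6/4. 4⁻¹ ≡ 10 (mod 13), so λ ≡ 6·10 ≡ 8.
  x = λ² - 4 - 4 = 64 - 8 ≡ 4; y = λ·(4 - 4) - 2 ≡ 11. → (4, 11)
3P: (4, 11) + (4, 2): same x and y₁ ≡ -y₂, so the sum is ∞.
4P: ∞ + (4, 2) = (4, 2) (identity).
5P: tangent at (4, 2): λ = (3·4² + 10)/(2·2) ≡ 6/4. 4⁻¹ ≡ 10 (mod 13), so λ ≡ 6·10 ≡ 8.
  x = λ² - 4 - 4 = 64 - 8 ≡ 4; y = λ·(4 - 4) - 2 ≡ 11. → (4, 11)
6P: (4, 11) + (4, 2): same x and y₁ ≡ -y₂, so the sum is ∞.
7P: ∞ + (4, 2) = (4, 2) (identity).
8P: tangent at (4, 2): λ = (3·4² + 10)/(2·2) ≡ 6/4. 4⁻¹ ≡ 10 (mod 13) since 4·10 = 40 ≡ 1, so λ ≡ 6·10 ≡ 8.
  x = λ² - 4 - 4 = 64 - 8 ≡ 4; y = λ·(4 - 4) - 2 ≡ 11. → (4, 11)
9P: (4, 11) + (4, 2): same x and y₁ ≡ -y₂, so the sum is ∞.

O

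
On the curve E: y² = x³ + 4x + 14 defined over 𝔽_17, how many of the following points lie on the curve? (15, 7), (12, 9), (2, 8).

(15, 7): 7² ≡ 15, rhs ≡ 15 → on.
(12, 9): 9² ≡ 13, rhs ≡ 5 → off.
(2, 8): 8² ≡ 13, rhs ≡ 13 → on.

2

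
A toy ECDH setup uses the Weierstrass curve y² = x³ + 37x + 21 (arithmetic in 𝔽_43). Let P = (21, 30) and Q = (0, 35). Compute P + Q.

(21, 30) + (0, 35). λ = (35 - 30)/(0 - 21) ≡ 5/22 mod 43. 22⁻¹ ≡ 2 (mod 43), so λ ≡ 10.
  x = λ² - 21 - 0 = 100 - 21 ≡ 36; y = λ·(21 - 36) - 30 ≡ 35. → (36, 35)

(36, 35)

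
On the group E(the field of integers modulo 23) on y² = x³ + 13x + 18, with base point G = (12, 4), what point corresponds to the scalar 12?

O

Repeated addition: build up to 12G.
2G: tangent at (12, 4): λ = (3·12² + 13)/(2·4) ≡ 8/8. 8⁻¹ ≡ 3 (mod 23), so λ ≡ 8·3 ≡ 1.
  x = λ² - 12 - 12 = 1 - 24 ≡ 0; y = λ·(12 - 0) - 4 ≡ 8. → (0, 8)
3G: (0, 8) + (12, 4). λ = (4 - 8)/(12 - 0) ≡ 19/12 mod 23. 12⁻¹ ≡ 2 (mod 23), so λ ≡ 15.
  x = λ² - 0 - 12 = 225 - 12 ≡ 6; y = λ·(0 - 6) - 8 ≡ 17. → (6, 17)
4G: (6, 17) + (12, 4). λ = (4 - 17)/(12 - 6) ≡ 10/6 mod 23. 6⁻¹ ≡ 4 (mod 23), so λ ≡ 17.
  x = λ² - 6 - 12 = 289 - 18 ≡ 18; y = λ·(6 - 18) - 17 ≡ 9. → (18, 9)
5G: (18, 9) + (12, 4). λ = (4 - 9)/(12 - 18) ≡ 18/17 mod 23. 17⁻¹ ≡ 19 (mod 23), so λ ≡ 20.
  x = λ² - 18 - 12 = 400 - 30 ≡ 2; y = λ·(18 - 2) - 9 ≡ 12. → (2, 12)
6G: (2, 12) + (12, 4). λ = (4 - 12)/(12 - 2) ≡ 15/10 mod 23. 10⁻¹ ≡ 7 (mod 23), so λ ≡ 13.
  x = λ² - 2 - 12 = 169 - 14 ≡ 17; y = λ·(2 - 17) - 12 ≡ 0. → (17, 0)
7G: (17, 0) + (12, 4). λ = (4 - 0)/(12 - 17) ≡ 4/18 mod 23. 18⁻¹ ≡ 9 (mod 23), so λ ≡ 13.
  x = λ² - 17 - 12 = 169 - 29 ≡ 2; y = λ·(17 - 2) - 0 ≡ 11. → (2, 11)
8G: (2, 11) + (12, 4). λ = (4 - 11)/(12 - 2) ≡ 16/10 mod 23. 10⁻¹ ≡ 7 (mod 23), so λ ≡ 20.
  x = λ² - 2 - 12 = 400 - 14 ≡ 18; y = λ·(2 - 18) - 11 ≡ 14. → (18, 14)
9G: (18, 14) + (12, 4). λ = (4 - 14)/(12 - 18) ≡ 13/17 mod 23. 17⁻¹ ≡ 19 (mod 23) since 17·19 = 323 ≡ 1, so λ ≡ 17.
  x = λ² - 18 - 12 = 289 - 30 ≡ 6; y = λ·(18 - 6) - 14 ≡ 6. → (6, 6)
10G: (6, 6) + (12, 4). λ = (4 - 6)/(12 - 6) ≡ 21/6 mod 23. 6⁻¹ ≡ 4 (mod 23) since 6·4 = 24 ≡ 1, so λ ≡ 15.
  x = λ² - 6 - 12 = 225 - 18 ≡ 0; y = λ·(6 - 0) - 6 ≡ 15. → (0, 15)
11G: (0, 15) + (12, 4). λ = (4 - 15)/(12 - 0) ≡ 12/12 mod 23. 12⁻¹ ≡ 2 (mod 23) since 12·2 = 24 ≡ 1, so λ ≡ 1.
  x = λ² - 0 - 12 = 1 - 12 ≡ 12; y = λ·(0 - 12) - 15 ≡ 19. → (12, 19)
12G: (12, 19) + (12, 4): same x and y₁ ≡ -y₂, so the sum is O.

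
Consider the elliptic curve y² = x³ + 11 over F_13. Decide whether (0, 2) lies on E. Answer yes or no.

y² = 2² ≡ 4; x³ + 0x + 11 = 11 ≡ 11 (mod 13). 4 ≠ 11.

no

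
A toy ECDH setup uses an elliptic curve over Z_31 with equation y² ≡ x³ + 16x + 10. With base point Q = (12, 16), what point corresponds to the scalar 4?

Double-and-add on 4 = (100)₂. Start with Q = (12, 16) for the leading 1-bit.
double: tangent at (12, 16): λ = (3·12² + 16)/(2·16) ≡ 14/1. 1⁻¹ ≡ 1 (mod 31) since 1·1 = 1 ≡ 1, so λ ≡ 14·1 ≡ 14.
  x = λ² - 12 - 12 = 196 - 24 ≡ 17; y = λ·(12 - 17) - 16 ≡ 7. → (17, 7)
double: tangent at (17, 7): λ = (3·17² + 16)/(2·7) ≡ 15/14. 14⁻¹ ≡ 20 (mod 31), so λ ≡ 15·20 ≡ 21.
  x = λ² - 17 - 17 = 441 - 34 ≡ 4; y = λ·(17 - 4) - 7 ≡ 18. → (4, 18)

(4, 18)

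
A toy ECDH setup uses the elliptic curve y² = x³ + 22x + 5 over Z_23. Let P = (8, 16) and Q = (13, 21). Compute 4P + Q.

First 4P:
Repeated addition: build up to 4P.
2P: tangent at (8, 16): λ = (3·8² + 22)/(2·16) ≡ 7/9. 9⁻¹ ≡ 18 (mod 23) since 9·18 = 162 ≡ 1, so λ ≡ 7·18 ≡ 11.
  x = λ² - 8 - 8 = 121 - 16 ≡ 13; y = λ·(8 - 13) - 16 ≡ 21. → (13, 21)
3P: (13, 21) + (8, 16). λ = (16 - 21)/(8 - 13) ≡ 18/18 mod 23. 18⁻¹ ≡ 9 (mod 23) since 18·9 = 162 ≡ 1, so λ ≡ 1.
  x = λ² - 13 - 8 = 1 - 21 ≡ 3; y = λ·(13 - 3) - 21 ≡ 12. → (3, 12)
4P: (3, 12) + (8, 16). λ = (16 - 12)/(8 - 3) ≡ 4/5 mod 23. 5⁻¹ ≡ 14 (mod 23), so λ ≡ 10.
  x = λ² - 3 - 8 = 100 - 11 ≡ 20; y = λ·(3 - 20) - 12 ≡ 2. → (20, 2)
4P = (20, 2).
Finally 4P + Q:
(20, 2) + (13, 21). λ = (21 - 2)/(13 - 20) ≡ 19/16 mod 23. 16⁻¹ ≡ 13 (mod 23), so λ ≡ 17.
  x = λ² - 20 - 13 = 289 - 33 ≡ 3; y = λ·(20 - 3) - 2 ≡ 11. → (3, 11)

(3, 11)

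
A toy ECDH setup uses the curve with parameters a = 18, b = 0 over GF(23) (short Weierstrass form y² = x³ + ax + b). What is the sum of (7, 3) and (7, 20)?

O

The two points share x = 7 and their y-coordinates satisfy 3 + 20 ≡ 0 (mod 23), so they are inverses. Their sum is the point at infinity.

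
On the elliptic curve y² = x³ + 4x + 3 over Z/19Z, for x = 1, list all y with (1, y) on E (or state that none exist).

x³ + 4x + 3 = 8 ≡ 8 (mod 19).
8 is a non-residue mod 19; no y exists.

none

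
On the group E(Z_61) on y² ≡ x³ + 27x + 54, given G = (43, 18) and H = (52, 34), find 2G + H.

First 2G:
Repeated addition: build up to 2G.
2G: tangent at (43, 18): λ = (3·43² + 27)/(2·18) ≡ 23/36. 36⁻¹ ≡ 39 (mod 61), so λ ≡ 23·39 ≡ 43.
  x = λ² - 43 - 43 = 1849 - 86 ≡ 55; y = λ·(43 - 55) - 18 ≡ 15. → (55, 15)
2G = (55, 15).
Finally 2G + H:
(55, 15) + (52, 34). λ = (34 - 15)/(52 - 55) ≡ 19/58 mod 61. 58⁻¹ ≡ 20 (mod 61) since 58·20 = 1160 ≡ 1, so λ ≡ 14.
  x = λ² - 55 - 52 = 196 - 107 ≡ 28; y = λ·(55 - 28) - 15 ≡ 58. → (28, 58)

(28, 58)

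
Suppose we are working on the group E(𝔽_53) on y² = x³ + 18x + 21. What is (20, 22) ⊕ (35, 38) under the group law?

(20, 22) + (35, 38). λ = (38 - 22)/(35 - 20) ≡ 16/15 mod 53. 15⁻¹ ≡ 46 (mod 53) since 15·46 = 690 ≡ 1, so λ ≡ 47.
  x = λ² - 20 - 35 = 2209 - 55 ≡ 34; y = λ·(20 - 34) - 22 ≡ 9. → (34, 9)

(34, 9)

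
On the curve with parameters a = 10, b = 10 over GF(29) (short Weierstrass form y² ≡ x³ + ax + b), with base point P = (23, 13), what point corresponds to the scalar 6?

Double-and-add on 6 = (110)₂. Start with P = (23, 13) for the leading 1-bit.
double: tangent at (23, 13): λ = (3·23² + 10)/(2·13) ≡ 2/26. 26⁻¹ ≡ 19 (mod 29) since 26·19 = 494 ≡ 1, so λ ≡ 2·19 ≡ 9.
  x = λ² - 23 - 23 = 81 - 46 ≡ 6; y = λ·(23 - 6) - 13 ≡ 24. → (6, 24)
add P: (6, 24) + (23, 13). λ = (13 - 24)/(23 - 6) ≡ 18/17 mod 29. 17⁻¹ ≡ 12 (mod 29), so λ ≡ 13.
  x = λ² - 6 - 23 = 169 - 29 ≡ 24; y = λ·(6 - 24) - 24 ≡ 3. → (24, 3)
double: tangent at (24, 3): λ = (3·24² + 10)/(2·3) ≡ 27/6. 6⁻¹ ≡ 5 (mod 29) since 6·5 = 30 ≡ 1, so λ ≡ 27·5 ≡ 19.
  x = λ² - 24 - 24 = 361 - 48 ≡ 23; y = λ·(24 - 23) - 3 ≡ 16. → (23, 16)

(23, 16)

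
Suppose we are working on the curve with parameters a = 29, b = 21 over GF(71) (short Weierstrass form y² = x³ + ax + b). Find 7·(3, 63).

Write Q = (3, 63).
Double-and-add on 7 = (111)₂. Start with Q = (3, 63) for the leading 1-bit.
double: tangent at (3, 63): λ = (3·3² + 29)/(2·63) ≡ 56/55. 55⁻¹ ≡ 31 (mod 71), so λ ≡ 56·31 ≡ 32.
  x = λ² - 3 - 3 = 1024 - 6 ≡ 24; y = λ·(3 - 24) - 63 ≡ 46. → (24, 46)
add Q: (24, 46) + (3, 63). λ = (63 - 46)/(3 - 24) ≡ 17/50 mod 71. 50⁻¹ ≡ 27 (mod 71) since 50·27 = 1350 ≡ 1, so λ ≡ 33.
  x = λ² - 24 - 3 = 1089 - 27 ≡ 68; y = λ·(24 - 68) - 46 ≡ 64. → (68, 64)
double: tangent at (68, 64): λ = (3·68² + 29)/(2·64) ≡ 56/57. 57⁻¹ ≡ 5 (mod 71) since 57·5 = 285 ≡ 1, so λ ≡ 56·5 ≡ 67.
  x = λ² - 68 - 68 = 4489 - 136 ≡ 22; y = λ·(68 - 22) - 64 ≡ 36. → (22, 36)
add Q: (22, 36) + (3, 63). λ = (63 - 36)/(3 - 22) ≡ 27/52 mod 71. 52⁻¹ ≡ 56 (mod 71), so λ ≡ 21.
  x = λ² - 22 - 3 = 441 - 25 ≡ 61; y = λ·(22 - 61) - 36 ≡ 68. → (61, 68)

(61, 68)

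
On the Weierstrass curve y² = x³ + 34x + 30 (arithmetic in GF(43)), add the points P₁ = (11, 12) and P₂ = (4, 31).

(11, 12) + (4, 31). λ = (31 - 12)/(4 - 11) ≡ 19/36 mod 43. 36⁻¹ ≡ 6 (mod 43) since 36·6 = 216 ≡ 1, so λ ≡ 28.
  x = λ² - 11 - 4 = 784 - 15 ≡ 38; y = λ·(11 - 38) - 12 ≡ 6. → (38, 6)

(38, 6)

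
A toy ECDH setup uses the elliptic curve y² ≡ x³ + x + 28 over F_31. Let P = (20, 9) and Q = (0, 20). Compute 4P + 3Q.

First 4P:
Double-and-add on 4 = (100)₂. Start with P = (20, 9) for the leading 1-bit.
double: tangent at (20, 9): λ = (3·20² + 1)/(2·9) ≡ 23/18. 18⁻¹ ≡ 19 (mod 31), so λ ≡ 23·19 ≡ 3.
  x = λ² - 20 - 20 = 9 - 40 ≡ 0; y = λ·(20 - 0) - 9 ≡ 20. → (0, 20)
double: tangent at (0, 20): λ = (3·0² + 1)/(2·20) ≡ 1/9. 9⁻¹ ≡ 7 (mod 31) since 9·7 = 63 ≡ 1, so λ ≡ 1·7 ≡ 7.
  x = λ² - 0 - 0 = 49 - 0 ≡ 18; y = λ·(0 - 18) - 20 ≡ 9. → (18, 9)
4P = (18, 9).
Next 3Q:
Repeated addition: build up to 3Q.
2Q: tangent at (0, 20): λ = (3·0² + 1)/(2·20) ≡ 1/9. 9⁻¹ ≡ 7 (mod 31) since 9·7 = 63 ≡ 1, so λ ≡ 1·7 ≡ 7.
  x = λ² - 0 - 0 = 49 - 0 ≡ 18; y = λ·(0 - 18) - 20 ≡ 9. → (18, 9)
3Q: (18, 9) + (0, 20). λ = (20 - 9)/(0 - 18) ≡ 11/13 mod 31. 13⁻¹ ≡ 12 (mod 31) since 13·12 = 156 ≡ 1, so λ ≡ 8.
  x = λ² - 18 - 0 = 64 - 18 ≡ 15; y = λ·(18 - 15) - 9 ≡ 15. → (15, 15)
3Q = (15, 15).
Finally 4P + 3Q:
(18, 9) + (15, 15). λ = (15 - 9)/(15 - 18) ≡ 6/28 mod 31. 28⁻¹ ≡ 10 (mod 31), so λ ≡ 29.
  x = λ² - 18 - 15 = 841 - 33 ≡ 2; y = λ·(18 - 2) - 9 ≡ 21. → (2, 21)

(2, 21)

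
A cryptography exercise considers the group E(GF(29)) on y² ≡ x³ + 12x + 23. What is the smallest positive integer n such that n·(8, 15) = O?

2P: tangent at (8, 15): λ = (3·8² + 12)/(2·15) ≡ 1/1. 1⁻¹ ≡ 1 (mod 29), so λ ≡ 1·1 ≡ 1.
  x = λ² - 8 - 8 = 1 - 16 ≡ 14; y = λ·(8 - 14) - 15 ≡ 8. → (14, 8)
3P: (14, 8) + (8, 15). λ = (15 - 8)/(8 - 14) ≡ 7/23 mod 29. 23⁻¹ ≡ 24 (mod 29), so λ ≡ 23.
  x = λ² - 14 - 8 = 529 - 22 ≡ 14; y = λ·(14 - 14) - 8 ≡ 21. → (14, 21)
4P: (14, 21) + (8, 15). λ = (15 - 21)/(8 - 14) ≡ 23/23 mod 29. 23⁻¹ ≡ 24 (mod 29), so λ ≡ 1.
  x = λ² - 14 - 8 = 1 - 22 ≡ 8; y = λ·(14 - 8) - 21 ≡ 14. → (8, 14)
5P: (8, 14) + (8, 15): same x and y₁ ≡ -y₂, so the sum is O.
5P = O, so the order is 5.

5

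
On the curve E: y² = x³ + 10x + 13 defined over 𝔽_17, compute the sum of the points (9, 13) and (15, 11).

(12, 5)

(9, 13) + (15, 11). λ = (11 - 13)/(15 - 9) ≡ 15/6 mod 17. 6⁻¹ ≡ 3 (mod 17), so λ ≡ 11.
  x = λ² - 9 - 15 = 121 - 24 ≡ 12; y = λ·(9 - 12) - 13 ≡ 5. → (12, 5)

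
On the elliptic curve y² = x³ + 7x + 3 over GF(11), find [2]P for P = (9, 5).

tangent at (9, 5): λ = (3·9² + 7)/(2·5) ≡ 8/10. 10⁻¹ ≡ 10 (mod 11), so λ ≡ 8·10 ≡ 3.
  x = λ² - 9 - 9 = 9 - 18 ≡ 2; y = λ·(9 - 2) - 5 ≡ 5. → (2, 5)

(2, 5)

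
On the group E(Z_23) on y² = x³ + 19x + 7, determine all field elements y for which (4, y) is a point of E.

x³ + 19x + 7 = 147 ≡ 9 (mod 23).
Square roots of 9 mod 23: 3 and 20 (since 3² = 9 ≡ 9).

3, 20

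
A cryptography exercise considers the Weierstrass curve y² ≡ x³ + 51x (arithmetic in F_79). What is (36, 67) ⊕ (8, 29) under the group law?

(5, 71)

(36, 67) + (8, 29). λ = (29 - 67)/(8 - 36) ≡ 41/51 mod 79. 51⁻¹ ≡ 31 (mod 79) since 51·31 = 1581 ≡ 1, so λ ≡ 7.
  x = λ² - 36 - 8 = 49 - 44 ≡ 5; y = λ·(36 - 5) - 67 ≡ 71. → (5, 71)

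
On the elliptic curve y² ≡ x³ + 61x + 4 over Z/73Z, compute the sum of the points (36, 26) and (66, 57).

(36, 26) + (66, 57). λ = (57 - 26)/(66 - 36) ≡ 31/30 mod 73. 30⁻¹ ≡ 56 (mod 73), so λ ≡ 57.
  x = λ² - 36 - 66 = 3249 - 102 ≡ 8; y = λ·(36 - 8) - 26 ≡ 37. → (8, 37)

(8, 37)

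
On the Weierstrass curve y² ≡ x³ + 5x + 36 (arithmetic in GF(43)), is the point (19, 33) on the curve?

no

y² = 33² ≡ 14; x³ + 5x + 36 = 6990 ≡ 24 (mod 43). 14 ≠ 24.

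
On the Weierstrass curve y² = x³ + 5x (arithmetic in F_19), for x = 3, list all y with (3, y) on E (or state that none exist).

2, 17

x³ + 5x + 0 = 42 ≡ 4 (mod 19).
Square roots of 4 mod 19: 2 and 17 (since 2² = 4 ≡ 4).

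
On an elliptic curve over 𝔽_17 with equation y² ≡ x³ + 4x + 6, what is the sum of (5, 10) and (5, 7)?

O

The two points share x = 5 and their y-coordinates satisfy 10 + 7 ≡ 0 (mod 17), so they are inverses. Their sum is O.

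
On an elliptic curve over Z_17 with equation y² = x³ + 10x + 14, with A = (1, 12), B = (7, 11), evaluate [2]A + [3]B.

(5, 11)

First 2A:
Repeated addition: build up to 2A.
2A: tangent at (1, 12): λ = (3·1² + 10)/(2·12) ≡ 13/7. 7⁻¹ ≡ 5 (mod 17), so λ ≡ 13·5 ≡ 14.
  x = λ² - 1 - 1 = 196 - 2 ≡ 7; y = λ·(1 - 7) - 12 ≡ 6. → (7, 6)
2A = (7, 6).
Next 3B:
Repeated addition: build up to 3B.
2B: tangent at (7, 11): λ = (3·7² + 10)/(2·11) ≡ 4/5. 5⁻¹ ≡ 7 (mod 17), so λ ≡ 4·7 ≡ 11.
  x = λ² - 7 - 7 = 121 - 14 ≡ 5; y = λ·(7 - 5) - 11 ≡ 11. → (5, 11)
3B: (5, 11) + (7, 11). λ = (11 - 11)/(7 - 5) ≡ 0/2 mod 17. 2⁻¹ ≡ 9 (mod 17), so λ ≡ 0.
  x = λ² - 5 - 7 = 0 - 12 ≡ 5; y = λ·(5 - 5) - 11 ≡ 6. → (5, 6)
3B = (5, 6).
Finally 2A + 3B:
(7, 6) + (5, 6). λ = (6 - 6)/(5 - 7) ≡ 0/15 mod 17. 15⁻¹ ≡ 8 (mod 17), so λ ≡ 0.
  x = λ² - 7 - 5 = 0 - 12 ≡ 5; y = λ·(7 - 5) - 6 ≡ 11. → (5, 11)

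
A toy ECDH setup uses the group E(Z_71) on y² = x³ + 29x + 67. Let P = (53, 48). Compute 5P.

(8, 39)

Repeated addition: build up to 5P.
2P: tangent at (53, 48): λ = (3·53² + 29)/(2·48) ≡ 7/25. 25⁻¹ ≡ 54 (mod 71), so λ ≡ 7·54 ≡ 23.
  x = λ² - 53 - 53 = 529 - 106 ≡ 68; y = λ·(53 - 68) - 48 ≡ 33. → (68, 33)
3P: (68, 33) + (53, 48). λ = (48 - 33)/(53 - 68) ≡ 15/56 mod 71. 56⁻¹ ≡ 52 (mod 71), so λ ≡ 70.
  x = λ² - 68 - 53 = 4900 - 121 ≡ 22; y = λ·(68 - 22) - 33 ≡ 63. → (22, 63)
4P: (22, 63) + (53, 48). λ = (48 - 63)/(53 - 22) ≡ 56/31 mod 71. 31⁻¹ ≡ 55 (mod 71) since 31·55 = 1705 ≡ 1, so λ ≡ 27.
  x = λ² - 22 - 53 = 729 - 75 ≡ 15; y = λ·(22 - 15) - 63 ≡ 55. → (15, 55)
5P: (15, 55) + (53, 48). λ = (48 - 55)/(53 - 15) ≡ 64/38 mod 71. 38⁻¹ ≡ 43 (mod 71), so λ ≡ 54.
  x = λ² - 15 - 53 = 2916 - 68 ≡ 8; y = λ·(15 - 8) - 55 ≡ 39. → (8, 39)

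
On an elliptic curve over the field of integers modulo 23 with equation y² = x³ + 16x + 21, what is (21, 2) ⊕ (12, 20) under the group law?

(17, 13)

(21, 2) + (12, 20). λ = (20 - 2)/(12 - 21) ≡ 18/14 mod 23. 14⁻¹ ≡ 5 (mod 23), so λ ≡ 21.
  x = λ² - 21 - 12 = 441 - 33 ≡ 17; y = λ·(21 - 17) - 2 ≡ 13. → (17, 13)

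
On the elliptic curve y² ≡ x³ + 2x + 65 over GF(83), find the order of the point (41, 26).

2P: tangent at (41, 26): λ = (3·41² + 2)/(2·26) ≡ 65/52. 52⁻¹ ≡ 8 (mod 83), so λ ≡ 65·8 ≡ 22.
  x = λ² - 41 - 41 = 484 - 82 ≡ 70; y = λ·(41 - 70) - 26 ≡ 0. → (70, 0)
3P: (70, 0) + (41, 26). λ = (26 - 0)/(41 - 70) ≡ 26/54 mod 83. 54⁻¹ ≡ 20 (mod 83), so λ ≡ 22.
  x = λ² - 70 - 41 = 484 - 111 ≡ 41; y = λ·(70 - 41) - 0 ≡ 57. → (41, 57)
4P: (41, 57) + (41, 26): same x and y₁ ≡ -y₂, so the sum is the point at infinity.
4P = the point at infinity, so the order is 4.

4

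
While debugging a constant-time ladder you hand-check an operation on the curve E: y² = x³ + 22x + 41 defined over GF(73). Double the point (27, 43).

tangent at (27, 43): λ = (3·27² + 22)/(2·43) ≡ 19/13. 13⁻¹ ≡ 45 (mod 73), so λ ≡ 19·45 ≡ 52.
  x = λ² - 27 - 27 = 2704 - 54 ≡ 22; y = λ·(27 - 22) - 43 ≡ 71. → (22, 71)

(22, 71)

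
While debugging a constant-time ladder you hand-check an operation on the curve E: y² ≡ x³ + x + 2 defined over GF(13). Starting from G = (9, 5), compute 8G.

(9, 8)

Double-and-add on 8 = (1000)₂. Start with G = (9, 5) for the leading 1-bit.
double: tangent at (9, 5): λ = (3·9² + 1)/(2·5) ≡ 10/10. 10⁻¹ ≡ 4 (mod 13) since 10·4 = 40 ≡ 1, so λ ≡ 10·4 ≡ 1.
  x = λ² - 9 - 9 = 1 - 18 ≡ 9; y = λ·(9 - 9) - 5 ≡ 8. → (9, 8)
double: tangent at (9, 8): λ = (3·9² + 1)/(2·8) ≡ 10/3. 3⁻¹ ≡ 9 (mod 13) since 3·9 = 27 ≡ 1, so λ ≡ 10·9 ≡ 12.
  x = λ² - 9 - 9 = 144 - 18 ≡ 9; y = λ·(9 - 9) - 8 ≡ 5. → (9, 5)
double: tangent at (9, 5): λ = (3·9² + 1)/(2·5) ≡ 10/10. 10⁻¹ ≡ 4 (mod 13), so λ ≡ 10·4 ≡ 1.
  x = λ² - 9 - 9 = 1 - 18 ≡ 9; y = λ·(9 - 9) - 5 ≡ 8. → (9, 8)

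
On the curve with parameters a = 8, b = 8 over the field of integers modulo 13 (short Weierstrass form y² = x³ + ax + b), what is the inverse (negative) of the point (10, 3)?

(10, 10)

-(10, 3) = (10, -3 mod 13) = (10, 10).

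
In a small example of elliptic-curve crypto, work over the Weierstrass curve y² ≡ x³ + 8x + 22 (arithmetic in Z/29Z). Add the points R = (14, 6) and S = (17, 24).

(5, 19)

(14, 6) + (17, 24). λ = (24 - 6)/(17 - 14) ≡ 18/3 mod 29. 3⁻¹ ≡ 10 (mod 29) since 3·10 = 30 ≡ 1, so λ ≡ 6.
  x = λ² - 14 - 17 = 36 - 31 ≡ 5; y = λ·(14 - 5) - 6 ≡ 19. → (5, 19)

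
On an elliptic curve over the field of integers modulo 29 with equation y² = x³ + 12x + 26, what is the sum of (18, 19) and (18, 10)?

The two points share x = 18 and their y-coordinates satisfy 19 + 10 ≡ 0 (mod 29), so they are inverses. Their sum is O.

O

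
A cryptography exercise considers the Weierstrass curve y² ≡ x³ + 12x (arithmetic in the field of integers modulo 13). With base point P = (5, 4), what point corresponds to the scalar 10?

Repeated addition: build up to 10P.
2P: tangent at (5, 4): λ = (3·5² + 12)/(2·4) ≡ 9/8. 8⁻¹ ≡ 5 (mod 13), so λ ≡ 9·5 ≡ 6.
  x = λ² - 5 - 5 = 36 - 10 ≡ 0; y = λ·(5 - 0) - 4 ≡ 0. → (0, 0)
3P: (0, 0) + (5, 4). λ = (4 - 0)/(5 - 0) ≡ 4/5 mod 13. 5⁻¹ ≡ 8 (mod 13), so λ ≡ 6.
  x = λ² - 0 - 5 = 36 - 5 ≡ 5; y = λ·(0 - 5) - 0 ≡ 9. → (5, 9)
4P: (5, 9) + (5, 4): same x and y₁ ≡ -y₂, so the sum is O.
5P: O + (5, 4) = (5, 4) (identity).
6P: tangent at (5, 4): λ = (3·5² + 12)/(2·4) ≡ 9/8. 8⁻¹ ≡ 5 (mod 13), so λ ≡ 9·5 ≡ 6.
  x = λ² - 5 - 5 = 36 - 10 ≡ 0; y = λ·(5 - 0) - 4 ≡ 0. → (0, 0)
7P: (0, 0) + (5, 4). λ = (4 - 0)/(5 - 0) ≡ 4/5 mod 13. 5⁻¹ ≡ 8 (mod 13) since 5·8 = 40 ≡ 1, so λ ≡ 6.
  x = λ² - 0 - 5 = 36 - 5 ≡ 5; y = λ·(0 - 5) - 0 ≡ 9. → (5, 9)
8P: (5, 9) + (5, 4): same x and y₁ ≡ -y₂, so the sum is O.
9P: O + (5, 4) = (5, 4) (identity).
10P: tangent at (5, 4): λ = (3·5² + 12)/(2·4) ≡ 9/8. 8⁻¹ ≡ 5 (mod 13) since 8·5 = 40 ≡ 1, so λ ≡ 9·5 ≡ 6.
  x = λ² - 5 - 5 = 36 - 10 ≡ 0; y = λ·(5 - 0) - 4 ≡ 0. → (0, 0)

(0, 0)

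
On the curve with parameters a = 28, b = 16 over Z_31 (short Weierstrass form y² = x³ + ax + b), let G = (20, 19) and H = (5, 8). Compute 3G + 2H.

(25, 2)

First 3G:
Repeated addition: build up to 3G.
2G: tangent at (20, 19): λ = (3·20² + 28)/(2·19) ≡ 19/7. 7⁻¹ ≡ 9 (mod 31), so λ ≡ 19·9 ≡ 16.
  x = λ² - 20 - 20 = 256 - 40 ≡ 30; y = λ·(20 - 30) - 19 ≡ 7. → (30, 7)
3G: (30, 7) + (20, 19). λ = (19 - 7)/(20 - 30) ≡ 12/21 mod 31. 21⁻¹ ≡ 3 (mod 31), so λ ≡ 5.
  x = λ² - 30 - 20 = 25 - 50 ≡ 6; y = λ·(30 - 6) - 7 ≡ 20. → (6, 20)
3G = (6, 20).
Next 2H:
Repeated addition: build up to 2H.
2H: tangent at (5, 8): λ = (3·5² + 28)/(2·8) ≡ 10/16. 16⁻¹ ≡ 2 (mod 31) since 16·2 = 32 ≡ 1, so λ ≡ 10·2 ≡ 20.
  x = λ² - 5 - 5 = 400 - 10 ≡ 18; y = λ·(5 - 18) - 8 ≡ 11. → (18, 11)
2H = (18, 11).
Finally 3G + 2H:
(6, 20) + (18, 11). λ = (11 - 20)/(18 - 6) ≡ 22/12 mod 31. 12⁻¹ ≡ 13 (mod 31), so λ ≡ 7.
  x = λ² - 6 - 18 = 49 - 24 ≡ 25; y = λ·(6 - 25) - 20 ≡ 2. → (25, 2)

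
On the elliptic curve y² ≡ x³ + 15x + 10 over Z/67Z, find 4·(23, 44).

Write P = (23, 44).
Double-and-add on 4 = (100)₂. Start with P = (23, 44) for the leading 1-bit.
double: tangent at (23, 44): λ = (3·23² + 15)/(2·44) ≡ 61/21. 21⁻¹ ≡ 16 (mod 67), so λ ≡ 61·16 ≡ 38.
  x = λ² - 23 - 23 = 1444 - 46 ≡ 58; y = λ·(23 - 58) - 44 ≡ 33. → (58, 33)
double: tangent at (58, 33): λ = (3·58² + 15)/(2·33) ≡ 57/66. 66⁻¹ ≡ 66 (mod 67), so λ ≡ 57·66 ≡ 10.
  x = λ² - 58 - 58 = 100 - 116 ≡ 51; y = λ·(58 - 51) - 33 ≡ 37. → (51, 37)

(51, 37)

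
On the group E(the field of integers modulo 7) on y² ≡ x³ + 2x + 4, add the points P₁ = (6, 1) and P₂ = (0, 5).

(3, 4)

(6, 1) + (0, 5). λ = (5 - 1)/(0 - 6) ≡ 4/1 mod 7. 1⁻¹ ≡ 1 (mod 7), so λ ≡ 4.
  x = λ² - 6 - 0 = 16 - 6 ≡ 3; y = λ·(6 - 3) - 1 ≡ 4. → (3, 4)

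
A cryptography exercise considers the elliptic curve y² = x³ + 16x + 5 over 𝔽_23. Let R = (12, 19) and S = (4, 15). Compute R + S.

(12, 19) + (4, 15). λ = (15 - 19)/(4 - 12) ≡ 19/15 mod 23. 15⁻¹ ≡ 20 (mod 23), so λ ≡ 12.
  x = λ² - 12 - 4 = 144 - 16 ≡ 13; y = λ·(12 - 13) - 19 ≡ 15. → (13, 15)

(13, 15)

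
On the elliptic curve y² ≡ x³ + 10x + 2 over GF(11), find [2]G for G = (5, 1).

(6, 6)

tangent at (5, 1): λ = (3·5² + 10)/(2·1) ≡ 8/2. 2⁻¹ ≡ 6 (mod 11), so λ ≡ 8·6 ≡ 4.
  x = λ² - 5 - 5 = 16 - 10 ≡ 6; y = λ·(5 - 6) - 1 ≡ 6. → (6, 6)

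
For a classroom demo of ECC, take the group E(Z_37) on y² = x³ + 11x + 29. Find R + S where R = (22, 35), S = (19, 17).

(22, 35) + (19, 17). λ = (17 - 35)/(19 - 22) ≡ 19/34 mod 37. 34⁻¹ ≡ 12 (mod 37) since 34·12 = 408 ≡ 1, so λ ≡ 6.
  x = λ² - 22 - 19 = 36 - 41 ≡ 32; y = λ·(22 - 32) - 35 ≡ 16. → (32, 16)

(32, 16)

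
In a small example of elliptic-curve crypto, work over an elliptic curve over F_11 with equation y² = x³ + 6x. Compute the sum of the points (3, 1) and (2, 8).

(3, 1) + (2, 8). λ = (8 - 1)/(2 - 3) ≡ 7/10 mod 11. 10⁻¹ ≡ 10 (mod 11) since 10·10 = 100 ≡ 1, so λ ≡ 4.
  x = λ² - 3 - 2 = 16 - 5 ≡ 0; y = λ·(3 - 0) - 1 ≡ 0. → (0, 0)

(0, 0)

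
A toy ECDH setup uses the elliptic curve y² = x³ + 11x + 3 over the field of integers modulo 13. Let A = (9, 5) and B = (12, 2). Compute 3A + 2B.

First 3A:
Repeated addition: build up to 3A.
2A: tangent at (9, 5): λ = (3·9² + 11)/(2·5) ≡ 7/10. 10⁻¹ ≡ 4 (mod 13), so λ ≡ 7·4 ≡ 2.
  x = λ² - 9 - 9 = 4 - 18 ≡ 12; y = λ·(9 - 12) - 5 ≡ 2. → (12, 2)
3A: (12, 2) + (9, 5). λ = (5 - 2)/(9 - 12) ≡ 3/10 mod 13. 10⁻¹ ≡ 4 (mod 13) since 10·4 = 40 ≡ 1, so λ ≡ 12.
  x = λ² - 12 - 9 = 144 - 21 ≡ 6; y = λ·(12 - 6) - 2 ≡ 5. → (6, 5)
3A = (6, 5).
Next 2B:
Repeated addition: build up to 2B.
2B: tangent at (12, 2): λ = (3·12² + 11)/(2·2) ≡ 1/4. 4⁻¹ ≡ 10 (mod 13), so λ ≡ 1·10 ≡ 10.
  x = λ² - 12 - 12 = 100 - 24 ≡ 11; y = λ·(12 - 11) - 2 ≡ 8. → (11, 8)
2B = (11, 8).
Finally 3A + 2B:
(6, 5) + (11, 8). λ = (8 - 5)/(11 - 6) ≡ 3/5 mod 13. 5⁻¹ ≡ 8 (mod 13), so λ ≡ 11.
  x = λ² - 6 - 11 = 121 - 17 ≡ 0; y = λ·(6 - 0) - 5 ≡ 9. → (0, 9)

(0, 9)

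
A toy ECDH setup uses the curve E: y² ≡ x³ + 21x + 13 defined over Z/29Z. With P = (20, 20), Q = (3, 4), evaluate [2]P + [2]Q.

(14, 21)

First 2P:
Repeated addition: build up to 2P.
2P: tangent at (20, 20): λ = (3·20² + 21)/(2·20) ≡ 3/11. 11⁻¹ ≡ 8 (mod 29), so λ ≡ 3·8 ≡ 24.
  x = λ² - 20 - 20 = 576 - 40 ≡ 14; y = λ·(20 - 14) - 20 ≡ 8. → (14, 8)
2P = (14, 8).
Next 2Q:
Repeated addition: build up to 2Q.
2Q: tangent at (3, 4): λ = (3·3² + 21)/(2·4) ≡ 19/8. 8⁻¹ ≡ 11 (mod 29) since 8·11 = 88 ≡ 1, so λ ≡ 19·11 ≡ 6.
  x = λ² - 3 - 3 = 36 - 6 ≡ 1; y = λ·(3 - 1) - 4 ≡ 8. → (1, 8)
2Q = (1, 8).
Finally 2P + 2Q:
(14, 8) + (1, 8). λ = (8 - 8)/(1 - 14) ≡ 0/16 mod 29. 16⁻¹ ≡ 20 (mod 29), so λ ≡ 0.
  x = λ² - 14 - 1 = 0 - 15 ≡ 14; y = λ·(14 - 14) - 8 ≡ 21. → (14, 21)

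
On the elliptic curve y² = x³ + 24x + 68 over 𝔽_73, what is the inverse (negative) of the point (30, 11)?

(30, 62)

-(30, 11) = (30, -11 mod 73) = (30, 62).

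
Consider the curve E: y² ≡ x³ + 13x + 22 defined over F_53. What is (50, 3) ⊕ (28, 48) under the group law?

(50, 3) + (28, 48). λ = (48 - 3)/(28 - 50) ≡ 45/31 mod 53. 31⁻¹ ≡ 12 (mod 53) since 31·12 = 372 ≡ 1, so λ ≡ 10.
  x = λ² - 50 - 28 = 100 - 78 ≡ 22; y = λ·(50 - 22) - 3 ≡ 12. → (22, 12)

(22, 12)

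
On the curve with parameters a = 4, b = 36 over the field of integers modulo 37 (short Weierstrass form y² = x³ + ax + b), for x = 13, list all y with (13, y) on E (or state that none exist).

x³ + 4x + 36 = 2285 ≡ 28 (mod 37).
Square roots of 28 mod 37: 18 and 19 (since 18² = 324 ≡ 28).

18, 19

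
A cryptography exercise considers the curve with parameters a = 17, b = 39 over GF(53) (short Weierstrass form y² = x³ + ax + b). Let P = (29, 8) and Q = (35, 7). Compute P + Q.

(29, 8) + (35, 7). λ = (7 - 8)/(35 - 29) ≡ 52/6 mod 53. 6⁻¹ ≡ 9 (mod 53), so λ ≡ 44.
  x = λ² - 29 - 35 = 1936 - 64 ≡ 17; y = λ·(29 - 17) - 8 ≡ 43. → (17, 43)

(17, 43)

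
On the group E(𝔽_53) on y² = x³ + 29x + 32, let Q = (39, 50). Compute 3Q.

Repeated addition: build up to 3Q.
2Q: tangent at (39, 50): λ = (3·39² + 29)/(2·50) ≡ 34/47. 47⁻¹ ≡ 44 (mod 53) since 47·44 = 2068 ≡ 1, so λ ≡ 34·44 ≡ 12.
  x = λ² - 39 - 39 = 144 - 78 ≡ 13; y = λ·(39 - 13) - 50 ≡ 50. → (13, 50)
3Q: (13, 50) + (39, 50). λ = (50 - 50)/(39 - 13) ≡ 0/26 mod 53. 26⁻¹ ≡ 51 (mod 53) since 26·51 = 1326 ≡ 1, so λ ≡ 0.
  x = λ² - 13 - 39 = 0 - 52 ≡ 1; y = λ·(13 - 1) - 50 ≡ 3. → (1, 3)

(1, 3)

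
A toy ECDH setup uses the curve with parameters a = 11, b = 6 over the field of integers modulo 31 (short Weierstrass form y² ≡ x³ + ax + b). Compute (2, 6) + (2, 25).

The two points share x = 2 and their y-coordinates satisfy 6 + 25 ≡ 0 (mod 31), so they are inverses. Their sum is O.

O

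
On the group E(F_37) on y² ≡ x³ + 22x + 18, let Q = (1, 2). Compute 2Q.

tangent at (1, 2): λ = (3·1² + 22)/(2·2) ≡ 25/4. 4⁻¹ ≡ 28 (mod 37), so λ ≡ 25·28 ≡ 34.
  x = λ² - 1 - 1 = 1156 - 2 ≡ 7; y = λ·(1 - 7) - 2 ≡ 16. → (7, 16)

(7, 16)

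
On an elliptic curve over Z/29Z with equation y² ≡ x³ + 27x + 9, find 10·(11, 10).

(16, 10)

Write G = (11, 10).
Repeated addition: build up to 10G.
2G: tangent at (11, 10): λ = (3·11² + 27)/(2·10) ≡ 13/20. 20⁻¹ ≡ 16 (mod 29), so λ ≡ 13·16 ≡ 5.
  x = λ² - 11 - 11 = 25 - 22 ≡ 3; y = λ·(11 - 3) - 10 ≡ 1. → (3, 1)
3G: (3, 1) + (11, 10). λ = (10 - 1)/(11 - 3) ≡ 9/8 mod 29. 8⁻¹ ≡ 11 (mod 29) since 8·11 = 88 ≡ 1, so λ ≡ 12.
  x = λ² - 3 - 11 = 144 - 14 ≡ 14; y = λ·(3 - 14) - 1 ≡ 12. → (14, 12)
4G: (14, 12) + (11, 10). λ = (10 - 12)/(11 - 14) ≡ 27/26 mod 29. 26⁻¹ ≡ 19 (mod 29), so λ ≡ 20.
  x = λ² - 14 - 11 = 400 - 25 ≡ 27; y = λ·(14 - 27) - 12 ≡ 18. → (27, 18)
5G: (27, 18) + (11, 10). λ = (10 - 18)/(11 - 27) ≡ 21/13 mod 29. 13⁻¹ ≡ 9 (mod 29), so λ ≡ 15.
  x = λ² - 27 - 11 = 225 - 38 ≡ 13; y = λ·(27 - 13) - 18 ≡ 18. → (13, 18)
6G: (13, 18) + (11, 10). λ = (10 - 18)/(11 - 13) ≡ 21/27 mod 29. 27⁻¹ ≡ 14 (mod 29) since 27·14 = 378 ≡ 1, so λ ≡ 4.
  x = λ² - 13 - 11 = 16 - 24 ≡ 21; y = λ·(13 - 21) - 18 ≡ 8. → (21, 8)
7G: (21, 8) + (11, 10). λ = (10 - 8)/(11 - 21) ≡ 2/19 mod 29. 19⁻¹ ≡ 26 (mod 29), so λ ≡ 23.
  x = λ² - 21 - 11 = 529 - 32 ≡ 4; y = λ·(21 - 4) - 8 ≡ 6. → (4, 6)
8G: (4, 6) + (11, 10). λ = (10 - 6)/(11 - 4) ≡ 4/7 mod 29. 7⁻¹ ≡ 25 (mod 29), so λ ≡ 13.
  x = λ² - 4 - 11 = 169 - 15 ≡ 9; y = λ·(4 - 9) - 6 ≡ 16. → (9, 16)
9G: (9, 16) + (11, 10). λ = (10 - 16)/(11 - 9) ≡ 23/2 mod 29. 2⁻¹ ≡ 15 (mod 29) since 2·15 = 30 ≡ 1, so λ ≡ 26.
  x = λ² - 9 - 11 = 676 - 20 ≡ 18; y = λ·(9 - 18) - 16 ≡ 11. → (18, 11)
10G: (18, 11) + (11, 10). λ = (10 - 11)/(11 - 18) ≡ 28/22 mod 29. 22⁻¹ ≡ 4 (mod 29), so λ ≡ 25.
  x = λ² - 18 - 11 = 625 - 29 ≡ 16; y = λ·(18 - 16) - 11 ≡ 10. → (16, 10)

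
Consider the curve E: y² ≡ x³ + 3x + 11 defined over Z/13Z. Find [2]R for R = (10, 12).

(10, 1)

tangent at (10, 12): λ = (3·10² + 3)/(2·12) ≡ 4/11. 11⁻¹ ≡ 6 (mod 13), so λ ≡ 4·6 ≡ 11.
  x = λ² - 10 - 10 = 121 - 20 ≡ 10; y = λ·(10 - 10) - 12 ≡ 1. → (10, 1)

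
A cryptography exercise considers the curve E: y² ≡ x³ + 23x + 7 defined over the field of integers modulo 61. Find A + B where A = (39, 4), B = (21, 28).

(39, 4) + (21, 28). λ = (28 - 4)/(21 - 39) ≡ 24/43 mod 61. 43⁻¹ ≡ 44 (mod 61) since 43·44 = 1892 ≡ 1, so λ ≡ 19.
  x = λ² - 39 - 21 = 361 - 60 ≡ 57; y = λ·(39 - 57) - 4 ≡ 20. → (57, 20)

(57, 20)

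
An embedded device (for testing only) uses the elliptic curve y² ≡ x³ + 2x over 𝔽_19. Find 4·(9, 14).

(11, 17)

Write G = (9, 14).
Double-and-add on 4 = (100)₂. Start with G = (9, 14) for the leading 1-bit.
double: tangent at (9, 14): λ = (3·9² + 2)/(2·14) ≡ 17/9. 9⁻¹ ≡ 17 (mod 19), so λ ≡ 17·17 ≡ 4.
  x = λ² - 9 - 9 = 16 - 18 ≡ 17; y = λ·(9 - 17) - 14 ≡ 11. → (17, 11)
double: tangent at (17, 11): λ = (3·17² + 2)/(2·11) ≡ 14/3. 3⁻¹ ≡ 13 (mod 19) since 3·13 = 39 ≡ 1, so λ ≡ 14·13 ≡ 11.
  x = λ² - 17 - 17 = 121 - 34 ≡ 11; y = λ·(17 - 11) - 11 ≡ 17. → (11, 17)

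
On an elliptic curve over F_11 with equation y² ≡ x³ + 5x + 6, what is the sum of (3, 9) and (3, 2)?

The two points share x = 3 and their y-coordinates satisfy 9 + 2 ≡ 0 (mod 11), so they are inverses. Their sum is O.

O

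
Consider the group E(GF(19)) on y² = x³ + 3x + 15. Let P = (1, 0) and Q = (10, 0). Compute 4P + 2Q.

O

First 4P:
Repeated addition: build up to 4P.
2P: (1, 0) + (1, 0): same x and y₁ ≡ -y₂, so the sum is ∞.
3P: ∞ + (1, 0) = (1, 0) (identity).
4P: (1, 0) + (1, 0): same x and y₁ ≡ -y₂, so the sum is ∞.
4P = ∞.
Next 2Q:
Repeated addition: build up to 2Q.
2Q: (10, 0) + (10, 0): same x and y₁ ≡ -y₂, so the sum is ∞.
2Q = ∞.
Finally 4P + 2Q:
∞ + ∞ = ∞ (identity).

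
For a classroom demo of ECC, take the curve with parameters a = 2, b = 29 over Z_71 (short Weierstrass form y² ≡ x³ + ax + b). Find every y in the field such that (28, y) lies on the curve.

13, 58

x³ + 2x + 29 = 22037 ≡ 27 (mod 71).
Square roots of 27 mod 71: 13 and 58 (since 13² = 169 ≡ 27).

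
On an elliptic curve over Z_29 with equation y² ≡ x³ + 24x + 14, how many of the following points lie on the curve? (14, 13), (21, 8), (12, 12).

(14, 13): 13² ≡ 24, rhs ≡ 20 → off.
(21, 8): 8² ≡ 6, rhs ≡ 6 → on.
(12, 12): 12² ≡ 28, rhs ≡ 0 → off.

1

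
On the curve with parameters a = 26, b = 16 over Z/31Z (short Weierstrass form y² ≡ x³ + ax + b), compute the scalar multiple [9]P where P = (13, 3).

(7, 13)

Double-and-add on 9 = (1001)₂. Start with P = (13, 3) for the leading 1-bit.
double: tangent at (13, 3): λ = (3·13² + 26)/(2·3) ≡ 6/6. 6⁻¹ ≡ 26 (mod 31), so λ ≡ 6·26 ≡ 1.
  x = λ² - 13 - 13 = 1 - 26 ≡ 6; y = λ·(13 - 6) - 3 ≡ 4. → (6, 4)
double: tangent at (6, 4): λ = (3·6² + 26)/(2·4) ≡ 10/8. 8⁻¹ ≡ 4 (mod 31) since 8·4 = 32 ≡ 1, so λ ≡ 10·4 ≡ 9.
  x = λ² - 6 - 6 = 81 - 12 ≡ 7; y = λ·(6 - 7) - 4 ≡ 18. → (7, 18)
double: tangent at (7, 18): λ = (3·7² + 26)/(2·18) ≡ 18/5. 5⁻¹ ≡ 25 (mod 31) since 5·25 = 125 ≡ 1, so λ ≡ 18·25 ≡ 16.
  x = λ² - 7 - 7 = 256 - 14 ≡ 25; y = λ·(7 - 25) - 18 ≡ 4. → (25, 4)
add P: (25, 4) + (13, 3). λ = (3 - 4)/(13 - 25) ≡ 30/19 mod 31. 19⁻¹ ≡ 18 (mod 31) since 19·18 = 342 ≡ 1, so λ ≡ 13.
  x = λ² - 25 - 13 = 169 - 38 ≡ 7; y = λ·(25 - 7) - 4 ≡ 13. → (7, 13)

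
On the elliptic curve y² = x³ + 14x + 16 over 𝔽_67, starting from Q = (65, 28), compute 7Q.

(24, 46)

Repeated addition: build up to 7Q.
2Q: tangent at (65, 28): λ = (3·65² + 14)/(2·28) ≡ 26/56. 56⁻¹ ≡ 6 (mod 67) since 56·6 = 336 ≡ 1, so λ ≡ 26·6 ≡ 22.
  x = λ² - 65 - 65 = 484 - 130 ≡ 19; y = λ·(65 - 19) - 28 ≡ 46. → (19, 46)
3Q: (19, 46) + (65, 28). λ = (28 - 46)/(65 - 19) ≡ 49/46 mod 67. 46⁻¹ ≡ 51 (mod 67), so λ ≡ 20.
  x = λ² - 19 - 65 = 400 - 84 ≡ 48; y = λ·(19 - 48) - 46 ≡ 44. → (48, 44)
4Q: (48, 44) + (65, 28). λ = (28 - 44)/(65 - 48) ≡ 51/17 mod 67. 17⁻¹ ≡ 4 (mod 67), so λ ≡ 3.
  x = λ² - 48 - 65 = 9 - 113 ≡ 30; y = λ·(48 - 30) - 44 ≡ 10. → (30, 10)
5Q: (30, 10) + (65, 28). λ = (28 - 10)/(65 - 30) ≡ 18/35 mod 67. 35⁻¹ ≡ 23 (mod 67), so λ ≡ 12.
  x = λ² - 30 - 65 = 144 - 95 ≡ 49; y = λ·(30 - 49) - 10 ≡ 30. → (49, 30)
6Q: (49, 30) + (65, 28). λ = (28 - 30)/(65 - 49) ≡ 65/16 mod 67. 16⁻¹ ≡ 21 (mod 67) since 16·21 = 336 ≡ 1, so λ ≡ 25.
  x = λ² - 49 - 65 = 625 - 114 ≡ 42; y = λ·(49 - 42) - 30 ≡ 11. → (42, 11)
7Q: (42, 11) + (65, 28). λ = (28 - 11)/(65 - 42) ≡ 17/23 mod 67. 23⁻¹ ≡ 35 (mod 67), so λ ≡ 59.
  x = λ² - 42 - 65 = 3481 - 107 ≡ 24; y = λ·(42 - 24) - 11 ≡ 46. → (24, 46)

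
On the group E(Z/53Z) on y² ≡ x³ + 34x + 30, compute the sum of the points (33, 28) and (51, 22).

(33, 28) + (51, 22). λ = (22 - 28)/(51 - 33) ≡ 47/18 mod 53. 18⁻¹ ≡ 3 (mod 53) since 18·3 = 54 ≡ 1, so λ ≡ 35.
  x = λ² - 33 - 51 = 1225 - 84 ≡ 28; y = λ·(33 - 28) - 28 ≡ 41. → (28, 41)

(28, 41)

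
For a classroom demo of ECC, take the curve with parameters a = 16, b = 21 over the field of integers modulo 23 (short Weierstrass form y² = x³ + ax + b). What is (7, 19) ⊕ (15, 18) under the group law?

(10, 13)

(7, 19) + (15, 18). λ = (18 - 19)/(15 - 7) ≡ 22/8 mod 23. 8⁻¹ ≡ 3 (mod 23), so λ ≡ 20.
  x = λ² - 7 - 15 = 400 - 22 ≡ 10; y = λ·(7 - 10) - 19 ≡ 13. → (10, 13)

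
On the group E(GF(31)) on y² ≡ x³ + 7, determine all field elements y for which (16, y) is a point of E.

none

x³ + 0x + 7 = 4103 ≡ 11 (mod 31).
11 is a non-residue mod 31; no y exists.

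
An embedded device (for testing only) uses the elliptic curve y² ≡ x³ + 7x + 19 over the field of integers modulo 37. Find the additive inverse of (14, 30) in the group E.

(14, 7)

-(14, 30) = (14, -30 mod 37) = (14, 7).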